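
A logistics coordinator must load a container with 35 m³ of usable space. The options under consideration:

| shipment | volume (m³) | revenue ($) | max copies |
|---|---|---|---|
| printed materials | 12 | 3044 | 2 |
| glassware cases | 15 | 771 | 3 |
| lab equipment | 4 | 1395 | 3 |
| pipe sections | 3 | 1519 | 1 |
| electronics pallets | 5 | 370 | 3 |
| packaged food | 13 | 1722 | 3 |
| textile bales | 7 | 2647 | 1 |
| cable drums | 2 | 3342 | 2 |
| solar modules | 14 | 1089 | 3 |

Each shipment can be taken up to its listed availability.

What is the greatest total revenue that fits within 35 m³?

16684

By revenue per m³: cable drums 1671.00, pipe sections 506.33, textile bales 378.14, lab equipment 348.75 lead.
Taking the top-ratio shipments first gives 3×lab equipment + pipe sections + electronics pallets + textile bales + 2×cable drums for 15405 (31 m³).
The 9 m³ tied up in lab equipment and electronics pallets is better spent on printed materials — total rises to 16684 (34 m³).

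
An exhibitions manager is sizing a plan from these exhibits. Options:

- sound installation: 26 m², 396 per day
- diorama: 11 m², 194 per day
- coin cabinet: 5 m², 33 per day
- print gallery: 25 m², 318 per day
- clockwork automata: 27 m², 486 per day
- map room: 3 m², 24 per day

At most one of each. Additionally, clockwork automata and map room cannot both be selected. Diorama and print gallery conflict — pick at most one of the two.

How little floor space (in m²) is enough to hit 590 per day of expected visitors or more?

37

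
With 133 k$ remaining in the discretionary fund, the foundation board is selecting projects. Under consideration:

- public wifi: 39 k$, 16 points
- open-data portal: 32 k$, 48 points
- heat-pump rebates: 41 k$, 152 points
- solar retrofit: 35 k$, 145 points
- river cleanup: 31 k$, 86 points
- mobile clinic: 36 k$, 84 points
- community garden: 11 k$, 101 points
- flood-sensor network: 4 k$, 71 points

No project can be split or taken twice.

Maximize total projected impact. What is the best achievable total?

555

Heat-pump rebates + solar retrofit + river cleanup + community garden + flood-sensor network uses 122 of the 133 k$ and totals 555.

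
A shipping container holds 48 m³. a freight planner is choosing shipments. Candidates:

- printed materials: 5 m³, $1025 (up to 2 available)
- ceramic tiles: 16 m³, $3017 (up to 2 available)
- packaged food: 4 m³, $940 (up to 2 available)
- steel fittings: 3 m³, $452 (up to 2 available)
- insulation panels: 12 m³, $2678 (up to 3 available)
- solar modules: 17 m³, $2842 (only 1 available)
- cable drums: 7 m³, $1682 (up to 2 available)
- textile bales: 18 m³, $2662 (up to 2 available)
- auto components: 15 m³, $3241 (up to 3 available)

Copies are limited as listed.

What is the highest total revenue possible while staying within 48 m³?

10786

Ranking by ratio (revenue/m³): cable drums 240.29, packaged food 235.00, insulation panels 223.17, auto components 216.07.
Taking the top-ratio shipments first gives 2×packaged food + 2×insulation panels + 2×cable drums for 10600 (46 m³).
Dropping packaged food and 2×insulation panels frees 28 m³; slotting in 2×auto components (30 m³) lifts the total to 10786 at 48 m³.
Every other selection either busts 48 m³ or exceeds an availability limit or fails to beat 10786.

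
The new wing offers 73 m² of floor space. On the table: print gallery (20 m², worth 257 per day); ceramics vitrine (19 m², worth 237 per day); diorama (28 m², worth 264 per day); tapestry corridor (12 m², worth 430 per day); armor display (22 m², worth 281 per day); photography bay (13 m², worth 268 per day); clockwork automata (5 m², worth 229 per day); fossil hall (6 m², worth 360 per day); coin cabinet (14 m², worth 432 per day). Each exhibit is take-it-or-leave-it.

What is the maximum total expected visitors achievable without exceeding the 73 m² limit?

Filling by ratio: print gallery + tapestry corridor + photography bay + clockwork automata + fossil hall + coin cabinet for 1976, with 3 m² left unused.
The 20 m² tied up in print gallery is better spent on armor display — total rises to 2000 (72 m²).
Next best is print gallery + tapestry corridor + photography bay + clockwork automata + fossil hall + coin cabinet at 1976 (70 m²) — short by 24.

2000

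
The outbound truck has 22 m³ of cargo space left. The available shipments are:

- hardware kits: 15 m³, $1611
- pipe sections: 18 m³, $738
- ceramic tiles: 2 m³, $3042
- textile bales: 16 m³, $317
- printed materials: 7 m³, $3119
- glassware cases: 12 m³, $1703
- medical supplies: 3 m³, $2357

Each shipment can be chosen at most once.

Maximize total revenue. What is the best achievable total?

8518

By revenue per m³: ceramic tiles 1521.00, medical supplies 785.67, printed materials 445.57 lead.
Ceramic tiles + printed materials + medical supplies uses 12 of the 22 m³ and totals 8518.
An exhaustive check of the 128 subsets confirms 8518.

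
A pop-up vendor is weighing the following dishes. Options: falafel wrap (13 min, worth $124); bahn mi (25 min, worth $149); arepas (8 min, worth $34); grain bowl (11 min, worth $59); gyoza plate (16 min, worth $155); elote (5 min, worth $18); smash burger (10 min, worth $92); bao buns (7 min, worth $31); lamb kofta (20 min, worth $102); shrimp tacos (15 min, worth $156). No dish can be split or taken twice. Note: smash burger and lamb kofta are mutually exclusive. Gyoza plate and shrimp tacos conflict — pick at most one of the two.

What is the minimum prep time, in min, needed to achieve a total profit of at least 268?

28

Need the lightest bundle worth ≥ 268.
falafel wrap + shrimp tacos: 280 profit at 28 min.
Any bundle with less than 28 min falls short of 268.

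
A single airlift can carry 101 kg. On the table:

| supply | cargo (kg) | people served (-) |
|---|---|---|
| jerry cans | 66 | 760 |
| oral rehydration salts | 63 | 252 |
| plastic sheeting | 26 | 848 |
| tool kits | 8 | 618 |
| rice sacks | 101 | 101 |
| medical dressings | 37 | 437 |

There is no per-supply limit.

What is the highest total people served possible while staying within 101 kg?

7416

The ratio ordering already packs tightly: 12×tool kits, 96 kg, 7416.
That's the maximum — no swap from here does better than 7416.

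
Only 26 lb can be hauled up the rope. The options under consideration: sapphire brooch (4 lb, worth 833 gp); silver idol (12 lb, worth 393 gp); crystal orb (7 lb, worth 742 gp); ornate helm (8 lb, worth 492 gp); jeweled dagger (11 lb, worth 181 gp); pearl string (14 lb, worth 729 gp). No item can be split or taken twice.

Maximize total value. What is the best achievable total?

Density check — sapphire brooch 208.25, crystal orb 106.00, ornate helm 61.50, pearl string 52.07 are the best per lb.
Filling by ratio: sapphire brooch + crystal orb + ornate helm for 2067, with 7 lb left unused.
Dropping ornate helm frees 8 lb; slotting in pearl string (14 lb) lifts the total to 2304 at 25 lb.

2304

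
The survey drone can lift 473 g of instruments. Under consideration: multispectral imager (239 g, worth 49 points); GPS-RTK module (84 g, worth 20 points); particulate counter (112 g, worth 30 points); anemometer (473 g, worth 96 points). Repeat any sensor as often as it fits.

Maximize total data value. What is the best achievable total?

120

The ratio ordering already packs tightly: 4×particulate counter, 448 g, 120.
No other feasible combination exceeds 120.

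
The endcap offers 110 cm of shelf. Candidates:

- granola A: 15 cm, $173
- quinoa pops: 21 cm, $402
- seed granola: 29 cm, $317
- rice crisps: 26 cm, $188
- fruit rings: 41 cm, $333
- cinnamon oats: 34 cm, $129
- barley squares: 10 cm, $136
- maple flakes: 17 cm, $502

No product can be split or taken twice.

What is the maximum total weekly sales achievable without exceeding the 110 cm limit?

1582

A density-first pass picks granola A + quinoa pops + seed granola + barley squares + maple flakes — 1530 at 92 cm.
Replace barley squares with rice crisps: the trade gains 52 net, giving 1582 at 108 cm.
The closest alternative, quinoa pops + seed granola + fruit rings + maple flakes, reaches only 1554.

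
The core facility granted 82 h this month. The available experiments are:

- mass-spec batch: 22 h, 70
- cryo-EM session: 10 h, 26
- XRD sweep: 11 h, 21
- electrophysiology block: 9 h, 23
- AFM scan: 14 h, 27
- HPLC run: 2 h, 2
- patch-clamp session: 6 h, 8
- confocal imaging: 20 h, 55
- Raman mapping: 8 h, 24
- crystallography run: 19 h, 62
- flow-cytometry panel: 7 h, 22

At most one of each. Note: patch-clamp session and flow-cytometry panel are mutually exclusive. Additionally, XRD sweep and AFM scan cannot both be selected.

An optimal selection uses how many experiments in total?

6

The maximum expected citations within 82 h is 239.
For example mass-spec batch + cryo-EM session + HPLC run + confocal imaging + Raman mapping + crystallography run achieves it, using 81 h.
All optima have 6 experiments.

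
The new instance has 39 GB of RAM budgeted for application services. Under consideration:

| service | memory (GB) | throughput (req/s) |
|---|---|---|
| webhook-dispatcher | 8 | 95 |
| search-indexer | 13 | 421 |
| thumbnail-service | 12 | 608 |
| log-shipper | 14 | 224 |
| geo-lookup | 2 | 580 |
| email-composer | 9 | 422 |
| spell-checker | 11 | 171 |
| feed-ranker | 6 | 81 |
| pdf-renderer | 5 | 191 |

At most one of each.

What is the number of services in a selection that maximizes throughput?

The maximum throughput within 39 GB is 2031.
One optimal bundle: search-indexer + thumbnail-service + geo-lookup + email-composer (36 GB).
Any selection reaching 2031 contains exactly 4 services.

4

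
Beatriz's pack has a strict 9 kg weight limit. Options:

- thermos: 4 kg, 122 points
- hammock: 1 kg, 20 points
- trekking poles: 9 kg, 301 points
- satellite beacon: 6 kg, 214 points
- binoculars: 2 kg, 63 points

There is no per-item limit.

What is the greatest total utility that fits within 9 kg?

301

A density-first pass picks hammock + satellite beacon + binoculars — 297 at 9 kg.
Dropping hammock and satellite beacon and binoculars frees 9 kg; slotting in trekking poles (9 kg) lifts the total to 301 at 9 kg.
Nothing else within 9 kg beats 301.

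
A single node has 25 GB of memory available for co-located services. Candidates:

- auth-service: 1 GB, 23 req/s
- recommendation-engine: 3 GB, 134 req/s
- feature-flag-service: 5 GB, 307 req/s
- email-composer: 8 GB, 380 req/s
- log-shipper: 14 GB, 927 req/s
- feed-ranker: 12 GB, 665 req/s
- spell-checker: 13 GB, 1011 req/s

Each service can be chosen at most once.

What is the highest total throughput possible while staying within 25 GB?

1676

A density-first pass picks auth-service + recommendation-engine + feature-flag-service + spell-checker — 1475 at 22 GB.
Dropping auth-service and recommendation-engine and feature-flag-service frees 9 GB; slotting in feed-ranker (12 GB) lifts the total to 1676 at 25 GB.
Runner-up auth-service + recommendation-engine + email-composer + spell-checker tops out at 1548.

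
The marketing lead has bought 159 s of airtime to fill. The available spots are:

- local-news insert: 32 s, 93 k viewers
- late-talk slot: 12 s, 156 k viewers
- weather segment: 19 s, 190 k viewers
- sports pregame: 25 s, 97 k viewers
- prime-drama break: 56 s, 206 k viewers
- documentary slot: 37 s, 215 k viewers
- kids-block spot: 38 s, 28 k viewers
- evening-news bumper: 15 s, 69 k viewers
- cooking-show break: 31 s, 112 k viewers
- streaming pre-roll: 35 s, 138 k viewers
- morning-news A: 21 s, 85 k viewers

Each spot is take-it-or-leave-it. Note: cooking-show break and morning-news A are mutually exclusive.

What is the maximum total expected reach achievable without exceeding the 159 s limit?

908

The ratio heuristic lands on late-talk slot + weather segment + documentary slot + evening-news bumper + streaming pre-roll + morning-news A (853) but leaves 20 s idle.
Dropping evening-news bumper and morning-news A frees 36 s; slotting in sports pregame + cooking-show break (56 s) lifts the total to 908 at 159 s.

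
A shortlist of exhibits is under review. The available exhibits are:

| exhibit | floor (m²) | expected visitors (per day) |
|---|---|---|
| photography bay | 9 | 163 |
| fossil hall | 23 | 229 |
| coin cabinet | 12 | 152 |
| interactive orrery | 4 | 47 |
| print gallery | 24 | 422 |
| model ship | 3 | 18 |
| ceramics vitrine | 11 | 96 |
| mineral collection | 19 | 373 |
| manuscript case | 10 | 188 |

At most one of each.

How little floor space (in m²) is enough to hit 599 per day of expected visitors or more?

33

Minimise m² subject to total expected visitors ≥ 599.
interactive orrery + mineral collection + manuscript case reaches 608 using 33 m².
Below 33 m² the best achievable stays under 599.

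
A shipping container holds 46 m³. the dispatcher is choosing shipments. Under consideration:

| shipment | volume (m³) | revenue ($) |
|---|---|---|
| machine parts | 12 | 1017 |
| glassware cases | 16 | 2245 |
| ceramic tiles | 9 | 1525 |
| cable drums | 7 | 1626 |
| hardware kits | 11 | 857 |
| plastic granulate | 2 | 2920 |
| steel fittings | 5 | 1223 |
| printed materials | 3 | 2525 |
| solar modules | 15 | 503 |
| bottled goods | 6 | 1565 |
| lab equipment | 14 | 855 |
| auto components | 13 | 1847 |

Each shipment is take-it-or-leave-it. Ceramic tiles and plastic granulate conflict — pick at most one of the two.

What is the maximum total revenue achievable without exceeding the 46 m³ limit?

Best packing: glassware cases + cable drums + plastic granulate + steel fittings + printed materials + auto components — 46 m³, 12386 total.

12386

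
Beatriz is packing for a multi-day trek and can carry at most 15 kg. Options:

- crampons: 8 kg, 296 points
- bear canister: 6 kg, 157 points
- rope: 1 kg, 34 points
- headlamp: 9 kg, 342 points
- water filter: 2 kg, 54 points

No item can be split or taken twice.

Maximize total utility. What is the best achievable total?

499

A density-first pass picks rope + headlamp + water filter — 430 at 12 kg.
Replace rope and water filter with bear canister: the trade gains 69 net, giving 499 at 15 kg.
Nothing else within 15 kg beats 499.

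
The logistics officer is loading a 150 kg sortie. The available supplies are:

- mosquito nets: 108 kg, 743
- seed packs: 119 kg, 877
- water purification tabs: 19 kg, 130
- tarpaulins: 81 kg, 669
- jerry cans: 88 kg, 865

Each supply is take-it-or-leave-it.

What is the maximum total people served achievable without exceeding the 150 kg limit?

The ratio heuristic lands on water purification tabs + jerry cans (995) but leaves 43 kg idle.
Replace jerry cans with seed packs: the trade gains 12 net, giving 1007 at 138 kg.
Nothing else within 150 kg beats 1007.

1007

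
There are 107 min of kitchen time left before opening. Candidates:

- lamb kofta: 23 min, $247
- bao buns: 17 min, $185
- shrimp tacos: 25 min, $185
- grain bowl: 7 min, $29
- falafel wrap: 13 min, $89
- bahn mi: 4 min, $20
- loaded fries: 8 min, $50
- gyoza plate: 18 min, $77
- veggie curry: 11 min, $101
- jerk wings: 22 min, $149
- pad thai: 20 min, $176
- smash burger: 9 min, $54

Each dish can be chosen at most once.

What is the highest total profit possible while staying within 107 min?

948

A density-first pass picks lamb kofta + bao buns + shrimp tacos + loaded fries + veggie curry + pad thai — 944 at 104 min.
The 8 min tied up in loaded fries is better spent on smash burger — total rises to 948 (105 min).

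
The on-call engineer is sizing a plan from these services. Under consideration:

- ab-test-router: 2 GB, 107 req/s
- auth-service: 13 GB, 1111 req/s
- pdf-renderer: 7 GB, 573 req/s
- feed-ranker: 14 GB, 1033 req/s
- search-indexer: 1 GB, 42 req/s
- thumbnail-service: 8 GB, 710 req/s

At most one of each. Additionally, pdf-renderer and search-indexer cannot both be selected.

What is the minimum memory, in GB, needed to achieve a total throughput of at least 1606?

Minimise GB subject to total throughput ≥ 1606.
Taking auth-service + pdf-renderer gives 1684 (≥ 1606) for 20 GB.
Below 20 GB the best achievable stays under 1606.

20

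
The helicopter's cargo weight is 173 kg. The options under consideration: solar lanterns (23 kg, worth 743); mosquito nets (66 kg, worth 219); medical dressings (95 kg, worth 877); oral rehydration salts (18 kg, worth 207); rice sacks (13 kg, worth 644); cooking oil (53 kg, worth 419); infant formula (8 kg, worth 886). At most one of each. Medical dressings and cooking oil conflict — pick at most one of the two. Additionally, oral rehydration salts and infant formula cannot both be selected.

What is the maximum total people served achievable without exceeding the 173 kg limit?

Taking solar lanterns + medical dressings + rice sacks + infant formula: 139 kg used, 3150 in people served.
The closest alternative, solar lanterns + mosquito nets + rice sacks + cooking oil + infant formula, reaches only 2911.

3150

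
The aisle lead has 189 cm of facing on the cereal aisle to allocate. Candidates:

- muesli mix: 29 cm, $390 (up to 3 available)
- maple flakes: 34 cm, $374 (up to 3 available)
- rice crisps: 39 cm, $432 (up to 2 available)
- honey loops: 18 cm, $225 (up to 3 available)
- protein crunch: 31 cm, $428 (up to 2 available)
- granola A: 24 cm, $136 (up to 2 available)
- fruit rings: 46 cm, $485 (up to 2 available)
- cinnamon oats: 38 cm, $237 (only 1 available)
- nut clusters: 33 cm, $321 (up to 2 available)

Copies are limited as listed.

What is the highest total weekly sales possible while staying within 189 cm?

2476

By weekly sales per cm: protein crunch 13.81, muesli mix 13.45, honey loops 12.50, rice crisps 11.08 lead.
Best packing: 3×muesli mix + 2×honey loops + 2×protein crunch — 185 cm, 2476 total.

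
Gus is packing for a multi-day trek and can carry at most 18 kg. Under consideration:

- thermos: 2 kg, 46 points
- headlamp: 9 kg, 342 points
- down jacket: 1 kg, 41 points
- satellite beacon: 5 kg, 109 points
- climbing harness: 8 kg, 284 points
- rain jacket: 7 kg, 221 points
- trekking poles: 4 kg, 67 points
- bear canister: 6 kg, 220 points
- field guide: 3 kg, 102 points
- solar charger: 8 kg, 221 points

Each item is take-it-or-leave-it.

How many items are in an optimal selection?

3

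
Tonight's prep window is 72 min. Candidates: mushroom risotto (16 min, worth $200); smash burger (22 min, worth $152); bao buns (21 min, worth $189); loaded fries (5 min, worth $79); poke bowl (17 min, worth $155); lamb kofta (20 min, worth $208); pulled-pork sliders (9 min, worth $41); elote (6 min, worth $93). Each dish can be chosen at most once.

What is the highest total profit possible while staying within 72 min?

769

Greedy by ratio would take mushroom risotto + loaded fries + poke bowl + lamb kofta + elote: 64 min used, total 735.
Replace poke bowl with bao buns: the trade gains 34 net, giving 769 at 68 min.
No other feasible combination exceeds 769.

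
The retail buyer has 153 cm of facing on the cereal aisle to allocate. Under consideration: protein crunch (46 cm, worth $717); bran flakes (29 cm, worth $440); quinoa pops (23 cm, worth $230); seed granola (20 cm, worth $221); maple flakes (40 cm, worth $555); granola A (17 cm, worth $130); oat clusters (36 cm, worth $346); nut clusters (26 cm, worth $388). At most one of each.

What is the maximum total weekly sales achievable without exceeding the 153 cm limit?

The ratio ordering already packs tightly: protein crunch + bran flakes + maple flakes + nut clusters, 141 cm, 2100.
No other feasible combination exceeds 2100.

2100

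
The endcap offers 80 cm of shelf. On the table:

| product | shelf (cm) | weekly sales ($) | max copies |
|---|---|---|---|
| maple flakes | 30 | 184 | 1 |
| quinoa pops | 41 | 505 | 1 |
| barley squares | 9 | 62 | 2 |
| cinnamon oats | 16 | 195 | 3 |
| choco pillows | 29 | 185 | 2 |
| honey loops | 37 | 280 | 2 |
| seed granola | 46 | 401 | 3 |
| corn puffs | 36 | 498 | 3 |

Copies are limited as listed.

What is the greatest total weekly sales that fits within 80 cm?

1003

The ratio heuristic lands on 2×corn puffs (996) but leaves 8 cm idle.
Dropping corn puffs frees 36 cm; slotting in quinoa pops (41 cm) lifts the total to 1003 at 77 cm.
That's the maximum — no swap from here does better than 1003.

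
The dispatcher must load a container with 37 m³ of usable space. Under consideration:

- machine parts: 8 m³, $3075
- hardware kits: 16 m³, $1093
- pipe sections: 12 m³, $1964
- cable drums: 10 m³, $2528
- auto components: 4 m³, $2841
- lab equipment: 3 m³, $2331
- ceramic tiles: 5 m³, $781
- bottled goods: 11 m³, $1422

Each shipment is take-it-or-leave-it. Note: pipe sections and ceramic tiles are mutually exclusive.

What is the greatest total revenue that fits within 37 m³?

Density check — lab equipment 777.00, auto components 710.25, machine parts 384.38 are the best per m³.
Machine parts + pipe sections + cable drums + auto components + lab equipment uses 37 of the 37 m³ and totals 12739.

12739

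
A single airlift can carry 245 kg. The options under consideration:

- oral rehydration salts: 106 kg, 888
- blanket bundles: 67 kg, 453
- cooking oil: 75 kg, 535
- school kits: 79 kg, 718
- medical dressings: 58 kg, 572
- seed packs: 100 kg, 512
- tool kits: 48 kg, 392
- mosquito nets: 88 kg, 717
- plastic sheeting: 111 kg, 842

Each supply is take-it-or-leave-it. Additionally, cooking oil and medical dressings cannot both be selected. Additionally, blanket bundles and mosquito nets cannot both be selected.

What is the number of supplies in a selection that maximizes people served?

The maximum people served within 245 kg is 2178.
One optimal bundle: oral rehydration salts + school kits + medical dressings (243 kg).
Every optimal selection uses 3 supplies.

3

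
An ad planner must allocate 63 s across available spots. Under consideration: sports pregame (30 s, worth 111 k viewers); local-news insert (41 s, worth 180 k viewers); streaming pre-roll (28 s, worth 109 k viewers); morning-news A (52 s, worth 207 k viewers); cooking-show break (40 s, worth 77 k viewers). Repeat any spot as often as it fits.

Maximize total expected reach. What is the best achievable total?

The ratio heuristic lands on local-news insert (180) but leaves 22 s idle.
The 41 s tied up in local-news insert is better spent on 2×sports pregame — total rises to 222 (60 s).

222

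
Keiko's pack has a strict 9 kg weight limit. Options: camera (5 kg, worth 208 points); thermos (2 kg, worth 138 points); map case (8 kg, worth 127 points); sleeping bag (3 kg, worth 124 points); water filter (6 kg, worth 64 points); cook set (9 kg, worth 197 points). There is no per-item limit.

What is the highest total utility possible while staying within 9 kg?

Density check — thermos 69.00, camera 41.60, sleeping bag 41.33, cook set 21.89 are the best per kg.
4×thermos uses 8 of the 9 kg and totals 552.
Nothing else within 9 kg beats 552.

552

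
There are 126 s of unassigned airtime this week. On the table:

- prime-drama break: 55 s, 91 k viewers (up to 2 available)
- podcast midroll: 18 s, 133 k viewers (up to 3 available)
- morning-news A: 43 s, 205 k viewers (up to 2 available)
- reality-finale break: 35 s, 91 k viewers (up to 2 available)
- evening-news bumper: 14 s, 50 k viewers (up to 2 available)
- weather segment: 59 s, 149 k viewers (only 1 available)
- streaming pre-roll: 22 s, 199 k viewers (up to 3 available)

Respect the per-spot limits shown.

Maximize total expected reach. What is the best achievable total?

996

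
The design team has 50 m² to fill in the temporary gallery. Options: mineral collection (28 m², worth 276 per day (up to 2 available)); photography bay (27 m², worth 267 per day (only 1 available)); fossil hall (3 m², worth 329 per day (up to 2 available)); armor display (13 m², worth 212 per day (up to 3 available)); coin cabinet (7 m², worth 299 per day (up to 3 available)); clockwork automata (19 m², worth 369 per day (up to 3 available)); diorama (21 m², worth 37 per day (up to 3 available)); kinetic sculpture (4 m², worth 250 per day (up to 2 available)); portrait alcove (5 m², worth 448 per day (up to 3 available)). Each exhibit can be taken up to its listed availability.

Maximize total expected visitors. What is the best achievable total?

Density check — fossil hall 109.67, portrait alcove 89.60, kinetic sculpture 62.50, coin cabinet 42.71 are the best per m².
Taking 2×fossil hall + 3×coin cabinet + 2×kinetic sculpture + 3×portrait alcove: 50 m² used, 3399 in expected visitors.

3399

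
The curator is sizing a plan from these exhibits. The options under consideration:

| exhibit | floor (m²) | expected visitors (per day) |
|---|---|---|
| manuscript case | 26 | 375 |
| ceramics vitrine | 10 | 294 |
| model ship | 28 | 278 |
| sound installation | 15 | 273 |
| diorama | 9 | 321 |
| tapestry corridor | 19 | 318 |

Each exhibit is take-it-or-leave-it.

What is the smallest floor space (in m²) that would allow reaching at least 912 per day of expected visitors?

Minimise m² subject to total expected visitors ≥ 912.
Taking ceramics vitrine + diorama + tapestry corridor gives 933 (≥ 912) for 38 m².
Any bundle with less than 38 m² falls short of 912.

38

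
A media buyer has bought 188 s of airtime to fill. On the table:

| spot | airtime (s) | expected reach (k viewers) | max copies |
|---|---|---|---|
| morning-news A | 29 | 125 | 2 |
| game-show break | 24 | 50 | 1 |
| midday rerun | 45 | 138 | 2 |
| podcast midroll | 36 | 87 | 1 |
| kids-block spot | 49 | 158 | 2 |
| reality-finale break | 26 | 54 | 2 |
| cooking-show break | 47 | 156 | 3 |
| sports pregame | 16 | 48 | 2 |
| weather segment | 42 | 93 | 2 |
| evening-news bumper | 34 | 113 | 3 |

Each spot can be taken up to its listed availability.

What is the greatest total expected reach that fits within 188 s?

677

Greedy by ratio would take 2×morning-news A + sports pregame + 3×evening-news bumper: 176 s used, total 637.
The 84 s tied up in sports pregame and 2×evening-news bumper is better spent on kids-block spot + cooking-show break — total rises to 677 (188 s).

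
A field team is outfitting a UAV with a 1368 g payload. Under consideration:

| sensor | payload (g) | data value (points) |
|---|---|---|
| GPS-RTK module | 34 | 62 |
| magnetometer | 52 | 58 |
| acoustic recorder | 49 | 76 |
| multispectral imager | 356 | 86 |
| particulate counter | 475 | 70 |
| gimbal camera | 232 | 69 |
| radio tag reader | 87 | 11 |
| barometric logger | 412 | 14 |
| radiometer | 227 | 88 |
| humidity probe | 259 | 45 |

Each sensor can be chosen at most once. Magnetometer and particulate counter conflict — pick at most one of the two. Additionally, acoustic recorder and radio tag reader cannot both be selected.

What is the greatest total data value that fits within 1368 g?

484

GPS-RTK module + magnetometer + acoustic recorder + multispectral imager + gimbal camera + radiometer + humidity probe uses 1209 of the 1368 g and totals 484.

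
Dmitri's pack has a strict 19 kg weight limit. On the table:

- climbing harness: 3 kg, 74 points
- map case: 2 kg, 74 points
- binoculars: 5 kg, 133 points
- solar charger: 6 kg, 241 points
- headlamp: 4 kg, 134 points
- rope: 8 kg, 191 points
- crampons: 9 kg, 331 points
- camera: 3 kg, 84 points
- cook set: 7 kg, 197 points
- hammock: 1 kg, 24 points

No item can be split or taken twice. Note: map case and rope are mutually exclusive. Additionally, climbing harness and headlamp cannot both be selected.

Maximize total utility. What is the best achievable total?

706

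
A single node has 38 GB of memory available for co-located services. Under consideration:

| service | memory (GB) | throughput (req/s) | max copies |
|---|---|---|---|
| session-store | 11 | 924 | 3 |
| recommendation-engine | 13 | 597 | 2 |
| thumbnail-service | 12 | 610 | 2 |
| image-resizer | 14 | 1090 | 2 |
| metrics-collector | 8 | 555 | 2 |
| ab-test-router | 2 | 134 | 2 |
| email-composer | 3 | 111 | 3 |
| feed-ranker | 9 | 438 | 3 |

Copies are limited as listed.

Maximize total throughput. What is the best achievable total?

Taking the top-ratio services first gives 3×session-store + 2×ab-test-router for 3040 (37 GB).
Dropping session-store and ab-test-router frees 13 GB; slotting in image-resizer (14 GB) lifts the total to 3072 at 38 GB.
Every other selection either busts 38 GB or exceeds an availability limit or fails to beat 3072.

3072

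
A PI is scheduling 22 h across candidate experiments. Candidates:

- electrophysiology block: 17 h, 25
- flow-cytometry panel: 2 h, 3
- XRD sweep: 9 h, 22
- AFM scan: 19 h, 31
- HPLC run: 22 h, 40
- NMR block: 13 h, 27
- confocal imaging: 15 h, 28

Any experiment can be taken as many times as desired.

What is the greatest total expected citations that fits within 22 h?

The ratio ordering already packs tightly: 2×flow-cytometry panel + 2×XRD sweep, 22 h, 50.

50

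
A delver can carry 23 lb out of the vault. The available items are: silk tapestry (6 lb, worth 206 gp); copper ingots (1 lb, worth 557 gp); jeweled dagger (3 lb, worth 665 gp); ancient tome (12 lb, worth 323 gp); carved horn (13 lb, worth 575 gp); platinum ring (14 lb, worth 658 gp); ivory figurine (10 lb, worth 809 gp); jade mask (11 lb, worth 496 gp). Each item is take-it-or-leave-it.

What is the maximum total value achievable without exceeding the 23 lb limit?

Silk tapestry + copper ingots + jeweled dagger + ivory figurine uses 20 of the 23 lb and totals 2237.
An exhaustive check of the 256 subsets confirms 2237.

2237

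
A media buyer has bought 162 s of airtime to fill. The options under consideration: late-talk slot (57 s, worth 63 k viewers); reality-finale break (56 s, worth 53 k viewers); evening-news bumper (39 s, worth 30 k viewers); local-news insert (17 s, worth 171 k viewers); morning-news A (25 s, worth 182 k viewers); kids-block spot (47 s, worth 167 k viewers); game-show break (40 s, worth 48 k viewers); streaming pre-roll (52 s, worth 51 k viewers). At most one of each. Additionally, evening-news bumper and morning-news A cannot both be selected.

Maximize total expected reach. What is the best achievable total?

583

Density check — local-news insert 10.06, morning-news A 7.28, kids-block spot 3.55, game-show break 1.20 are the best per s.
The ratio heuristic lands on local-news insert + morning-news A + kids-block spot + game-show break (568) but leaves 33 s idle.
Dropping game-show break frees 40 s; slotting in late-talk slot (57 s) lifts the total to 583 at 146 s.
Every other selection either busts 162 s or breaks a pairing rule or fails to beat 583.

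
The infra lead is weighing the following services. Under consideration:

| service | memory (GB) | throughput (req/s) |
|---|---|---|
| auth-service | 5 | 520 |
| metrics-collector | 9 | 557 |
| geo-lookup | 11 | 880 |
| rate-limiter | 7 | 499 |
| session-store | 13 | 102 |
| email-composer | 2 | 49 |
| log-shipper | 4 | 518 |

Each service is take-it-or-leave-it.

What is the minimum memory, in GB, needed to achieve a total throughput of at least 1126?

15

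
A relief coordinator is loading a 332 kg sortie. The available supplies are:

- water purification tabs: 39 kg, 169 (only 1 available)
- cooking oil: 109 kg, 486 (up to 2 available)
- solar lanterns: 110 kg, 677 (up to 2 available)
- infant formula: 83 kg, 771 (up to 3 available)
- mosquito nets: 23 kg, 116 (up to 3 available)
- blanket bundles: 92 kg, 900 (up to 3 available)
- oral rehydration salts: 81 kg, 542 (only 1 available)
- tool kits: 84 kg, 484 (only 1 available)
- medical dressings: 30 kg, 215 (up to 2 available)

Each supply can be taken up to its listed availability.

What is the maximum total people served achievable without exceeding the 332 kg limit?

Mosquito nets + 3×blanket bundles + medical dressings uses 329 of the 332 kg and totals 3031.

3031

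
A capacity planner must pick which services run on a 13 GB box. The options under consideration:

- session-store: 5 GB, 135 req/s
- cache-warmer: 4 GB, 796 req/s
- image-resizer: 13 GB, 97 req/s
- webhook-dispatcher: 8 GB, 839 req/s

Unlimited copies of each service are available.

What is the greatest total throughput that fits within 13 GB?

2388

Taking 3×cache-warmer: 12 GB used, 2388 in throughput.
Nothing else within 13 GB beats 2388.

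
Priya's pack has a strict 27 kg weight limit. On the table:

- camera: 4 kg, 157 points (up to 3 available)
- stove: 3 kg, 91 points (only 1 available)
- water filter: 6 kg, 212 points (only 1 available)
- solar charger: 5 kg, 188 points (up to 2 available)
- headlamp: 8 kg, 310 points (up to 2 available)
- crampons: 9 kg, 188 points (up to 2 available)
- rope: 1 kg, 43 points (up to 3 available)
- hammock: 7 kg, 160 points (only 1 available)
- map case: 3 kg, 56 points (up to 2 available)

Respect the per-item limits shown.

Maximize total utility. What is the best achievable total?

Taking the top-ratio items first gives 3×camera + stove + headlamp + 3×rope for 1001 (26 kg).
Dropping camera and stove frees 7 kg; slotting in headlamp (8 kg) lifts the total to 1063 at 27 kg.

1063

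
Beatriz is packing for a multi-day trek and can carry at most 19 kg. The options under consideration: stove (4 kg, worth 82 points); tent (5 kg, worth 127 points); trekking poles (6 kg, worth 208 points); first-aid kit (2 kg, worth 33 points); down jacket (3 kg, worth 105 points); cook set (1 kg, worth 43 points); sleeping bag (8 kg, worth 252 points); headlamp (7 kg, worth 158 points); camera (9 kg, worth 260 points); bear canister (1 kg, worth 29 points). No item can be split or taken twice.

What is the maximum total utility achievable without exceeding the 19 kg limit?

Trekking poles + down jacket + cook set + sleeping bag + bear canister uses 19 of the 19 kg and totals 637.

637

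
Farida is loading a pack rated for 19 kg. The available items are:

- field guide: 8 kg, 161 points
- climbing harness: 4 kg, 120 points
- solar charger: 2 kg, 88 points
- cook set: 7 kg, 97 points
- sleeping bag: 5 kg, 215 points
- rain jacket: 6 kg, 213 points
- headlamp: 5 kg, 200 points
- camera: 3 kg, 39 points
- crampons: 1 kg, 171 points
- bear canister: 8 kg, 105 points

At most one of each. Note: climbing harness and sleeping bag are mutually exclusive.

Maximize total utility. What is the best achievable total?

887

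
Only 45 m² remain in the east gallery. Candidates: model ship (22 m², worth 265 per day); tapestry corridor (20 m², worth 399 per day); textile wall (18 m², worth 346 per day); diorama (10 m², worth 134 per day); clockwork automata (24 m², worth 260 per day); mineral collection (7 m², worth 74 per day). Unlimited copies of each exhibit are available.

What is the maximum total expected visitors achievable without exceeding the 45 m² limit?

819

Filling by ratio: 2×tapestry corridor for 798, with 5 m² left unused.
Replace tapestry corridor with textile wall + mineral collection: the trade gains 21 net, giving 819 at 45 m².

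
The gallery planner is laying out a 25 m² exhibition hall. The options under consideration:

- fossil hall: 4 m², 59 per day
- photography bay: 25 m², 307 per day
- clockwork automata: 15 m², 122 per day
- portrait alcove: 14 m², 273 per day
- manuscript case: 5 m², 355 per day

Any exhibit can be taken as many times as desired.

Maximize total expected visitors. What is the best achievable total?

5×manuscript case uses 25 of the 25 m² and totals 1775.
Nothing else within 25 m² beats 1775.

1775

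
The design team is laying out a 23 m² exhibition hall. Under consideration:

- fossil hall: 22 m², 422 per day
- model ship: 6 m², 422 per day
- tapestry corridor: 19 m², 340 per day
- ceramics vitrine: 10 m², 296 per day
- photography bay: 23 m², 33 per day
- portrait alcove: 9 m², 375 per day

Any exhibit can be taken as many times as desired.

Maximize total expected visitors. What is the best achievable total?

By expected visitors per m²: model ship 70.33, portrait alcove 41.67, ceramics vitrine 29.60 lead.
Taking 3×model ship: 18 m² used, 1266 in expected visitors.
That's the maximum — no swap from here does better than 1266.

1266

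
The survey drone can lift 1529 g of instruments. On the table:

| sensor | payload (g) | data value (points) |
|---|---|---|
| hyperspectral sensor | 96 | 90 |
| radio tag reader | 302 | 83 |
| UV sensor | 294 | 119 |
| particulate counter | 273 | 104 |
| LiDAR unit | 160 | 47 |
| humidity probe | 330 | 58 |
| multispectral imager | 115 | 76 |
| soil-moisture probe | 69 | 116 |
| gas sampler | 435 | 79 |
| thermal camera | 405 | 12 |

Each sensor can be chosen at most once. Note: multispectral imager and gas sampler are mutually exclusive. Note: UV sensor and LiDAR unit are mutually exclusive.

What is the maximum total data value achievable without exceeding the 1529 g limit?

646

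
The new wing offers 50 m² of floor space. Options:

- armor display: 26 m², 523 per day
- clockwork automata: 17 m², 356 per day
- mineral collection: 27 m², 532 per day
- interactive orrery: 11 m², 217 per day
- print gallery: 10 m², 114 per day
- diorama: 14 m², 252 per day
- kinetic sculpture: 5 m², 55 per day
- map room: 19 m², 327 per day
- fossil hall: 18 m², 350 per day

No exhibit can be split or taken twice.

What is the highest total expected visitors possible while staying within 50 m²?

The ratio heuristic lands on armor display + clockwork automata + kinetic sculpture (934) but leaves 2 m² idle.
The 31 m² tied up in armor display and kinetic sculpture is better spent on diorama + fossil hall — total rises to 958 (49 m²).
No other feasible combination exceeds 958.

958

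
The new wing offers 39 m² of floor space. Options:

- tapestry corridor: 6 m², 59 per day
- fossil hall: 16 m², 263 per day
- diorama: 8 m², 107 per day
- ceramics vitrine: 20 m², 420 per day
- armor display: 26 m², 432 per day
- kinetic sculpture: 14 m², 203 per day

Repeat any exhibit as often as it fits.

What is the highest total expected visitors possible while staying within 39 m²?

The ratio ordering already packs tightly: fossil hall + ceramics vitrine, 36 m², 683.
That's the maximum — no swap from here does better than 683.

683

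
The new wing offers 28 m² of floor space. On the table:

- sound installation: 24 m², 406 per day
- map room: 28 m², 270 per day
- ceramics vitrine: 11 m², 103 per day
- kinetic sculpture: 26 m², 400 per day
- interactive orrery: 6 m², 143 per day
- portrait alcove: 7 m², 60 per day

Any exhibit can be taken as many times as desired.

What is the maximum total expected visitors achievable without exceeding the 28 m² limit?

572

The ratio ordering already packs tightly: 4×interactive orrery, 24 m², 572.
That's the maximum — no swap from here does better than 572.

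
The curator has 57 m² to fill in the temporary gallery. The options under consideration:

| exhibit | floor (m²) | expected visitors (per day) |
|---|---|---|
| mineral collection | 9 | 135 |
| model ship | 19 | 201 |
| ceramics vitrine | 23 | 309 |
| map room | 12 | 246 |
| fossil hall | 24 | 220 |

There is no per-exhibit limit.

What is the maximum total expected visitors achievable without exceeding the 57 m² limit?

1119

Mineral collection + 4×map room uses 57 of the 57 m² and totals 1119.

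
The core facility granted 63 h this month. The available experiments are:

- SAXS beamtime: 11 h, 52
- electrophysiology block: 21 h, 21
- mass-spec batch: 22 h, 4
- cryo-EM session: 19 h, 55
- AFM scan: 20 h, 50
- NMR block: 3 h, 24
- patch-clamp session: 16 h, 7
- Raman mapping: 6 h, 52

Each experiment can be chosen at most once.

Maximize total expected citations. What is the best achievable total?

By expected citations per h: Raman mapping 8.67, NMR block 8.00, SAXS beamtime 4.73 lead.
Best packing: SAXS beamtime + cryo-EM session + AFM scan + NMR block + Raman mapping — 59 h, 233 total.
Runner-up SAXS beamtime + cryo-EM session + AFM scan + Raman mapping tops out at 209.

233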